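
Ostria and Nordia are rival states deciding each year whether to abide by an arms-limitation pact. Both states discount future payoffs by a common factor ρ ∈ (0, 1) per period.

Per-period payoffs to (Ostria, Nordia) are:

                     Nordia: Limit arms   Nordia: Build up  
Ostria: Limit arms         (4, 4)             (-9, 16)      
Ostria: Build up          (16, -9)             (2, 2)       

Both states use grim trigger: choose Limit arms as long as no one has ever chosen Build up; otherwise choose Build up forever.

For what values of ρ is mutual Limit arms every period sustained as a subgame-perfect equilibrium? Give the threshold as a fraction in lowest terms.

6/7

One-period gain from deviating is 16 − 4 = 12. The loss is 4 − 2 = 2 in every subsequent period, with present value 2·ρ/(1−ρ).
Deviation is unprofitable when 2·ρ/(1−ρ) ≥ 12, i.e. ρ/(1−ρ) ≥ 6.
Equivalently ρ ≥ 12/(12+2) = 6/7.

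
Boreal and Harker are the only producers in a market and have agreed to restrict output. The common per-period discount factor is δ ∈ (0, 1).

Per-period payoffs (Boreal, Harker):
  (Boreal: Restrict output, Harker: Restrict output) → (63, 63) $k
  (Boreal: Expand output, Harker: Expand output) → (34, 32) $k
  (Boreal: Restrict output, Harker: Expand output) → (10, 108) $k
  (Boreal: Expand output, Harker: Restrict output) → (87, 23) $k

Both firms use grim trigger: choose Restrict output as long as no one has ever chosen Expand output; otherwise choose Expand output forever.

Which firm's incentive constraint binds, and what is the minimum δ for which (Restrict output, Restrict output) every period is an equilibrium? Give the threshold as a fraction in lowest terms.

Harker; δ ≥ 45/76

Boreal: cooperation gives 63 each period; deviation gives 87 once then 34 forever.
  63/(1−δ) ≥ 87 + 34δ/(1−δ) ⇒ δ ≥ 24/53.
Harker: cooperation gives 63 each period; deviation gives 108 once then 32 forever.
  δ ≥ 45/76.
Both must hold, so the binding constraint is Harker's: δ ≥ 45/76.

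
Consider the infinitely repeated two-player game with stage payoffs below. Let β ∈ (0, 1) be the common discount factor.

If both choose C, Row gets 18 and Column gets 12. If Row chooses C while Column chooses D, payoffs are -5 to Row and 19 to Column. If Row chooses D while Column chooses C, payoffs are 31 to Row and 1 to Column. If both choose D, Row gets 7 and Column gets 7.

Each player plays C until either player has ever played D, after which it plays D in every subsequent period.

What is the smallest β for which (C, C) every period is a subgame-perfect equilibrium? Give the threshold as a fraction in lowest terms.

Row: cooperation gives 18 each period; deviation gives 31 once then 7 forever.
  18/(1−β) ≥ 31 + 7β/(1−β) ⇒ β ≥ 13/24.
Column: cooperation gives 12 each period; deviation gives 19 once then 7 forever.
  β ≥ 7/12.
Both must hold, so the binding constraint is Column's: β ≥ 7/12.

7/12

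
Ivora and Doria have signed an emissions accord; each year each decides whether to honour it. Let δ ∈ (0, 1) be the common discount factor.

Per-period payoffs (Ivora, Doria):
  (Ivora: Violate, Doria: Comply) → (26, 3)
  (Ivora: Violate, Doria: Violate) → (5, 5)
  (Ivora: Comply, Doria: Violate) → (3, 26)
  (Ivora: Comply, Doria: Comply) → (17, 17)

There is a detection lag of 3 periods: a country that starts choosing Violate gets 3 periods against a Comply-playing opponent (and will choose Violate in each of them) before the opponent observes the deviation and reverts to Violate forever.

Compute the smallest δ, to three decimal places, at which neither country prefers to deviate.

The best deviation is to choose Violate for all 3 undetected periods, earning 26 each, then 5 forever once detected.
Deviation value: 26(1−δ^3)/(1−δ) + 5δ^3/(1−δ); cooperation value: 17/(1−δ).
IC: 17 ≥ 26(1−δ^3) + 5δ^3 = 26 − 21δ^3.
So δ^3 ≥ 9/21 = 3/7, giving δ ≥ (3/7)^(1/3) ≈ 0.754.

0.754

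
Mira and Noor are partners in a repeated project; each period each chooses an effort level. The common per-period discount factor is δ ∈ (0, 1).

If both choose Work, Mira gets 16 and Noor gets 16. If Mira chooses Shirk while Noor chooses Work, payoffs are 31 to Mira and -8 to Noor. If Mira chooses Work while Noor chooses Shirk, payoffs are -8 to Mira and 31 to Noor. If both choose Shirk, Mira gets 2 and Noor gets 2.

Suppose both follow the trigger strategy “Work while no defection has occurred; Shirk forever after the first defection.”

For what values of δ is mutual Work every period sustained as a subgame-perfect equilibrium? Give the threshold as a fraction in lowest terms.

Cooperation forever yields 16 each period: 16/(1−δ).
Deviating yields 31 once, then 2 forever: 31 + 2δ/(1−δ).
No profitable deviation requires 16/(1−δ) ≥ 31 + 2δ/(1−δ).
Multiplying by (1−δ): 16 ≥ 31(1−δ) + 2δ = 31 − 29δ.
So 29δ ≥ 15, i.e. δ ≥ 15/29.

15/29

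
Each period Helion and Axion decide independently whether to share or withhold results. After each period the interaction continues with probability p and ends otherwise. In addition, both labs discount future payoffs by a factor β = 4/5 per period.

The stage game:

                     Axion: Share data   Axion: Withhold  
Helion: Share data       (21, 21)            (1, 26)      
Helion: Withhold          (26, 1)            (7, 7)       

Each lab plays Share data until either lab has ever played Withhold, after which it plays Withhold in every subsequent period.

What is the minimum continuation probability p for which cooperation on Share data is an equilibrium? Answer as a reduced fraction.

25/76

Expected continuation weight on next period's payoff is β·p = 4/5·p, which plays the role of the discount factor.
Cooperation requires 4/5·p ≥ (26−21)/(26−7) = 5/19, hence p ≥ 25/76.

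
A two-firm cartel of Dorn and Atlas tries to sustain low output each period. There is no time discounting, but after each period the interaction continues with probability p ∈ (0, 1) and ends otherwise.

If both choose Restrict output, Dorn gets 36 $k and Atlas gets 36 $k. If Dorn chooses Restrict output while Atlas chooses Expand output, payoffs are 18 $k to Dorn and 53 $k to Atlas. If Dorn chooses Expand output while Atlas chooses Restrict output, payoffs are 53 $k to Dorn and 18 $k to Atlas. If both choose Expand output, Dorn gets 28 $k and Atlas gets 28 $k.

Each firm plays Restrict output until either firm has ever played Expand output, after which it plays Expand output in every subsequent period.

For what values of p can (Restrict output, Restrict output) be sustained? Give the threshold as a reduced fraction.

With no time discounting, the continuation probability p plays the role of the discount factor.
Grim-trigger IC: 36/(1−p) ≥ 53 + 28p/(1−p) ⇒ p ≥ (53−36)/(53−28) = 17/25.

17/25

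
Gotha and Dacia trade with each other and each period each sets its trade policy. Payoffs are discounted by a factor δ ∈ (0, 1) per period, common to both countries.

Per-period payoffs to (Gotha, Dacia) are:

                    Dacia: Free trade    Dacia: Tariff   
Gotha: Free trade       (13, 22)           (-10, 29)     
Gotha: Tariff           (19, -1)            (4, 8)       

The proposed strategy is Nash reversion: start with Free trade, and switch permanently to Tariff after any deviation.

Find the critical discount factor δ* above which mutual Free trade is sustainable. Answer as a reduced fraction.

2/5

Gotha's threshold: (19−13)/(19−4) = 2/5.
Dacia's threshold: (29−22)/(29−8) = 1/3.
2/5 > 1/3, so Gotha binds and δ* = 2/5.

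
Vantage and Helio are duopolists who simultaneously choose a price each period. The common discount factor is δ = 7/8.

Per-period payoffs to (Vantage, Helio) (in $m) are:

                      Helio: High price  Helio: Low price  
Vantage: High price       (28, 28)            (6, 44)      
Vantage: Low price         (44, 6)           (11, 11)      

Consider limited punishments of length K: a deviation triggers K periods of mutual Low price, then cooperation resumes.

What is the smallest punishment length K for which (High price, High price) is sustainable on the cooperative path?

2

No profitable deviation requires (28−11)(δ+…+δ^K) ≥ 44−28, i.e. δ+…+δ^K ≥ 16/17 ≈ 0.9412.
With δ = 7/8, the partial sums are K=1: 0.8750, K=2: 1.6406.
K = 2 is the first length at which the sum reaches 0.9412.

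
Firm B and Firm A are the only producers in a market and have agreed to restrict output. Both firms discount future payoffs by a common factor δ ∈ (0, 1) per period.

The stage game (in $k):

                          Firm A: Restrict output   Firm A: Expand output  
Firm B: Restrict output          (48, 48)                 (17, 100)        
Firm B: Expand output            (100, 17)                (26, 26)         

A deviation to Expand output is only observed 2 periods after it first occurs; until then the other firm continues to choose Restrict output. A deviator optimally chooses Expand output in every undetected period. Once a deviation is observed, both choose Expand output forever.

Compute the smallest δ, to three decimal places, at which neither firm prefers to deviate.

0.838

Deviating for the 2 undetected periods gains 100−48 = 52 per period over cooperation, then loses 48−26 = 22 per period forever once punishment starts.
Gain: 52(1 + δ + … + δ^1); loss: 22·δ^2/(1−δ).
No profitable deviation ⇔ 52(1−δ^2) ≤ 22·δ^2, i.e. δ^2 ≥ 52/(52+22) = 26/37.
Hence δ ≥ (26/37)^(1/2) ≈ 0.838.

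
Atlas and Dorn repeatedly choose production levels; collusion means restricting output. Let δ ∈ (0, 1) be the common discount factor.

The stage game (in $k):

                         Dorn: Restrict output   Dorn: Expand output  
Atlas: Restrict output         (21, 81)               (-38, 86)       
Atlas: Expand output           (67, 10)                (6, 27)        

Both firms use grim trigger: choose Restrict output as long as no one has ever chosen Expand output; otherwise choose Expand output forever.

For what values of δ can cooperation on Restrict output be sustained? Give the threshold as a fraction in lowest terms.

Atlas's threshold: (67−21)/(67−6) = 46/61.
Dorn's threshold: (86−81)/(86−27) = 5/59.
46/61 > 5/59, so Atlas binds and δ* = 46/61.

46/61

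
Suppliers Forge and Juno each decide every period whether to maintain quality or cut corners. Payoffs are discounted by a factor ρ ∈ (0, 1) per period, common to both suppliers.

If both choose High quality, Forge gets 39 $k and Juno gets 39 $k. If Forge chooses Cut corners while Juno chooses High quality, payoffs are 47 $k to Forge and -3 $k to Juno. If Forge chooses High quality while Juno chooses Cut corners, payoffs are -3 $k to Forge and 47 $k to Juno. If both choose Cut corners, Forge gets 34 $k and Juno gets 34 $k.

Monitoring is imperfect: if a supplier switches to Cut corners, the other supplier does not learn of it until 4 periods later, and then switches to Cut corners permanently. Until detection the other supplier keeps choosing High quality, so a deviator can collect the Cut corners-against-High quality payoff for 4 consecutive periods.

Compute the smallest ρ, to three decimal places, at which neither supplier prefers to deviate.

Deviating for the 4 undetected periods gains 47−39 = 8 per period over cooperation, then loses 39−34 = 5 per period forever once punishment starts.
Gain: 8(1 + ρ + … + ρ^3); loss: 5·ρ^4/(1−ρ).
No profitable deviation ⇔ 8(1−ρ^4) ≤ 5·ρ^4, i.e. ρ^4 ≥ 8/(8+5) = 8/13.
Hence ρ ≥ (8/13)^(1/4) ≈ 0.886.

0.886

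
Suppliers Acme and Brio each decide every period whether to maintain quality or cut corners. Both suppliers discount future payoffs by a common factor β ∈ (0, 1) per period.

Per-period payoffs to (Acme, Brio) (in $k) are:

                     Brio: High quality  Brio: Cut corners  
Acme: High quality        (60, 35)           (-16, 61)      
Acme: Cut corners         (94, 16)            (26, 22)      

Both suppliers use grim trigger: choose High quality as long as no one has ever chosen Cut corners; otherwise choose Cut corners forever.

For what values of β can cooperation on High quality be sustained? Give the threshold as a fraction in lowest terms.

Acme: cooperation gives 60 each period; deviation gives 94 once then 26 forever.
  60/(1−β) ≥ 94 + 26β/(1−β) ⇒ β ≥ 34/68 = 1/2.
Brio: cooperation gives 35 each period; deviation gives 61 once then 22 forever.
  β ≥ 26/39 = 2/3.
Both must hold, so the binding constraint is Brio's: β ≥ 2/3.

2/3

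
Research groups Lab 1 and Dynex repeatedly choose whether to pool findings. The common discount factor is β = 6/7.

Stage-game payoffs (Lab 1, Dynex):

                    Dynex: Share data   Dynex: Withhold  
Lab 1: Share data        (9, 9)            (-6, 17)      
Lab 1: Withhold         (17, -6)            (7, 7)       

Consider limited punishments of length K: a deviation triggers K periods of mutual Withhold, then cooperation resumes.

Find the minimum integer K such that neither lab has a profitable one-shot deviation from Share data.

8

IC: β(1−β^K)/(1−β) ≥ (17−9)/(9−7) = 4.
With β = 6/7: need 1 − β^K ≥ 4·(1−6/7)/(6/7), i.e. β^K ≤ 0.3333.
Since (6/7)^7 = 0.3399 and (6/7)^8 = 0.2914, the smallest such K is 8.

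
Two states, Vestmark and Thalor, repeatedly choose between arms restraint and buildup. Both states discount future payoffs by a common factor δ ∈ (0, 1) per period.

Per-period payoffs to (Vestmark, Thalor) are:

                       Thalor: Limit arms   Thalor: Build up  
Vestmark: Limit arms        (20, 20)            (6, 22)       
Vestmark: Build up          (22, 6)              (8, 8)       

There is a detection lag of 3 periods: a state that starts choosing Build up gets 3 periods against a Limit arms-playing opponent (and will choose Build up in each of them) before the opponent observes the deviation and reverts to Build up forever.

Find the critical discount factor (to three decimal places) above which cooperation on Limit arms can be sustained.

0.523

Deviating for the 3 undetected periods gains 22−20 = 2 per period over cooperation, then loses 20−8 = 12 per period forever once punishment starts.
Gain: 2(1 + δ + … + δ^2); loss: 12·δ^3/(1−δ).
No profitable deviation ⇔ 2(1−δ^3) ≤ 12·δ^3, i.e. δ^3 ≥ 2/(2+12) = 1/7.
Hence δ ≥ (1/7)^(1/3) ≈ 0.523.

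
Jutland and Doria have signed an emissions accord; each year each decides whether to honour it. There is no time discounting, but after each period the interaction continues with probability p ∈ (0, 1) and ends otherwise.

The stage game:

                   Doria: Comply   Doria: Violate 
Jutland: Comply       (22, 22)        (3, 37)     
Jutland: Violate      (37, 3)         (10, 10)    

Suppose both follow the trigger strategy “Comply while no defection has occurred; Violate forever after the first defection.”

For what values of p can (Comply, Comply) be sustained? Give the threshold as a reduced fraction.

With no time discounting, the continuation probability p plays the role of the discount factor.
Grim-trigger IC: 22/(1−p) ≥ 37 + 10p/(1−p) ⇒ p ≥ (37−22)/(37−10) = 5/9.

5/9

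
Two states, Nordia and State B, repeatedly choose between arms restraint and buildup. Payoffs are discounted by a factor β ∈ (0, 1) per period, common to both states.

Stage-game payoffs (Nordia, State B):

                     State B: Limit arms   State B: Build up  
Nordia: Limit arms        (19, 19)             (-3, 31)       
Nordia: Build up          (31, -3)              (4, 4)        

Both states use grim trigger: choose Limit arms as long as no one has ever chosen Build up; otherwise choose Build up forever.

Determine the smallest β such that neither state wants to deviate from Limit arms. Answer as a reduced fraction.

Cooperation forever yields 19 each period: 19/(1−β).
Deviating yields 31 once, then 4 forever: 31 + 4β/(1−β).
No profitable deviation requires 19/(1−β) ≥ 31 + 4β/(1−β).
Multiplying by (1−β): 19 ≥ 31(1−β) + 4β = 31 − 27β.
So 27β ≥ 12, i.e. β ≥ 12/27 = 4/9.

4/9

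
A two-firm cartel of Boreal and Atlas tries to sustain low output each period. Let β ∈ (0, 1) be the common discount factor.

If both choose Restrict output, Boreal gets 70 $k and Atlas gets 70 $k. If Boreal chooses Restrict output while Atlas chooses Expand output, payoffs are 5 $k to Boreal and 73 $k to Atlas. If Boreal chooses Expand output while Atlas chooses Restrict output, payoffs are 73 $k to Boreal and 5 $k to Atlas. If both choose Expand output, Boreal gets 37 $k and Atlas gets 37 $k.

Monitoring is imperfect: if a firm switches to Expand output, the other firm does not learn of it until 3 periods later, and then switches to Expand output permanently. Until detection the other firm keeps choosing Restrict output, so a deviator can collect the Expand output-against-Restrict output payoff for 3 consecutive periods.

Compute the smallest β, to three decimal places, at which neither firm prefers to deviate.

0.437

A deviator earns 73 for 3 periods, then 37 forever; cooperating earns 70 forever. Multiplying the IC by (1−β):
70 ≥ 73(1−β^3) + 37β^3, so 36·β^3 ≥ 3 and β^3 ≥ 1/12.
β ≥ (1/12)^(1/3) ≈ 0.437.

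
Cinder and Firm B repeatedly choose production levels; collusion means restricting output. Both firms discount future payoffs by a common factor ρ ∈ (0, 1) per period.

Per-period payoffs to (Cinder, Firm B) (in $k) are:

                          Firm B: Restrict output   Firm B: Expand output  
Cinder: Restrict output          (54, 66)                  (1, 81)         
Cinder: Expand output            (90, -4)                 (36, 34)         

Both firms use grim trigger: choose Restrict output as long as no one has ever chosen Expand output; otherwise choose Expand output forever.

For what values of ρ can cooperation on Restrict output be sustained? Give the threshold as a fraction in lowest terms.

2/3

Cinder's threshold: (90−54)/(90−36) = 2/3.
Firm B's threshold: (81−66)/(81−34) = 15/47.
2/3 > 15/47, so Cinder binds and ρ* = 2/3.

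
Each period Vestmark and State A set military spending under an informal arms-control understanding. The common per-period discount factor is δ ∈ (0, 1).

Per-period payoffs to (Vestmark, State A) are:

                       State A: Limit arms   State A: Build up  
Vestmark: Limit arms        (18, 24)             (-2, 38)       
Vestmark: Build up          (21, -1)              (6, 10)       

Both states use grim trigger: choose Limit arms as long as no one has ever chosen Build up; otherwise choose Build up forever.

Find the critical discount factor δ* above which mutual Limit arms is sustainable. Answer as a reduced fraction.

1/2

Vestmark's threshold: (21−18)/(21−6) = 1/5.
State A's threshold: (38−24)/(38−10) = 1/2.
1/5 < 1/2, so State A binds and δ* = 1/2.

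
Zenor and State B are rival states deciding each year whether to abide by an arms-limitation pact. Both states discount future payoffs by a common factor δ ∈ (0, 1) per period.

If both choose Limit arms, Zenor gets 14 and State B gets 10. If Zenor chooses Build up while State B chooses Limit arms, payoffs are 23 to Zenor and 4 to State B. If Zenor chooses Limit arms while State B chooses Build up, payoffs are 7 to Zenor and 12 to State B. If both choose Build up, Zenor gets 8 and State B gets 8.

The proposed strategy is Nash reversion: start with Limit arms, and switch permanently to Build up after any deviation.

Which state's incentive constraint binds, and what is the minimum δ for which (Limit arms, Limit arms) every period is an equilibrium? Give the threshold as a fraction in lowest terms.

Zenor; δ ≥ 3/5

Zenor's threshold: (23−14)/(23−8) = 3/5.
State B's threshold: (12−10)/(12−8) = 1/2.
3/5 > 1/2, so Zenor binds and δ* = 3/5.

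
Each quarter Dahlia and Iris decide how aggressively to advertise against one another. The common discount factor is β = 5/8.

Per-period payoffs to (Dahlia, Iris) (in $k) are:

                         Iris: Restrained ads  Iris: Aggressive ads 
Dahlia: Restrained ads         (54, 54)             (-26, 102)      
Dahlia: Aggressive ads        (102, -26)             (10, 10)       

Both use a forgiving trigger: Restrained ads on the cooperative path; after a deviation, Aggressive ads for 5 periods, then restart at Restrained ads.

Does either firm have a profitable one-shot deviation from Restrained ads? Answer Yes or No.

A one-shot deviation gives 102 now, then 10 for 5 periods, then back to 54.
Gain from deviating: (102−54) today; loss: (54−10) in each of the next 5 periods.
No-deviation condition: (54−10)(β+…+β^5) ≥ 102−54, i.e. β+…+β^5 ≥ 12/11.
At β = 5/8: β+…+β^5 = 1.5077 ≥ 1.0909.
So cooperation is sustainable.

No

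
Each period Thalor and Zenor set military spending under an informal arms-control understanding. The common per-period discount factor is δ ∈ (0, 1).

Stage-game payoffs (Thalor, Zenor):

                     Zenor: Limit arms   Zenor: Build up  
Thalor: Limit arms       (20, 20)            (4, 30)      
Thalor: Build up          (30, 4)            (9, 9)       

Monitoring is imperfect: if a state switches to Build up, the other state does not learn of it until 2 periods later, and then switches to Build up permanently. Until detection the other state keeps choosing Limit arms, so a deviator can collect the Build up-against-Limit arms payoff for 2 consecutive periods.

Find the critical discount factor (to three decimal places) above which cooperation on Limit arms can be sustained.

A deviator earns 30 for 2 periods, then 9 forever; cooperating earns 20 forever. Multiplying the IC by (1−δ):
20 ≥ 30(1−δ^2) + 9δ^2, so 21·δ^2 ≥ 10 and δ^2 ≥ 10/21.
δ ≥ (10/21)^(1/2) ≈ 0.690.

0.690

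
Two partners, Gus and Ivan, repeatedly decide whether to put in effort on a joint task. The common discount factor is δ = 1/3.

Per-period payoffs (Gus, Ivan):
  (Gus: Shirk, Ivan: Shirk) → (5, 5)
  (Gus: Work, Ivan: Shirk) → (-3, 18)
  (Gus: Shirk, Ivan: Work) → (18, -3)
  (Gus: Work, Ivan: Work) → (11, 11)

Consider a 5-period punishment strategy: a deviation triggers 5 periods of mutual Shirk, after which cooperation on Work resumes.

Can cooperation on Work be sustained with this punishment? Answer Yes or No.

Comparing payoff streams over the 6 periods until play realigns: cooperate → 11(1+δ+…+δ^5); deviate → 18 + 5(δ+…+δ^5).
Cooperation is sustained iff (11−5)(δ+…+δ^5) ≥ 18−11.
δ+…+δ^5 = 1/3·(1−(1/3)^5)/(1−1/3) = 0.4979, and (18−11)/(11−5) = 1.1667.
0.4979 < 1.1667, so cooperation is not sustainable.

No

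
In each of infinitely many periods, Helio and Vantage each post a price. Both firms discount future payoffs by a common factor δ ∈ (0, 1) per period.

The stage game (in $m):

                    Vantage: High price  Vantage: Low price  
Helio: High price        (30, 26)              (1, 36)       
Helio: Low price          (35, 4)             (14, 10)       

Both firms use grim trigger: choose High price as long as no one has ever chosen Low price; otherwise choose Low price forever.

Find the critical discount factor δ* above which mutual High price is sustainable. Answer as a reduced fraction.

For Helio: deviation gain 35−30 = 5, per-period punishment loss 30−14 = 16. IC gives δ ≥ 5/21.
For Vantage: gain 10, loss 16 per period, so δ ≥ 10/26 = 5/13.
The tighter constraint is Vantage's, so cooperation needs δ ≥ 5/13.

5/13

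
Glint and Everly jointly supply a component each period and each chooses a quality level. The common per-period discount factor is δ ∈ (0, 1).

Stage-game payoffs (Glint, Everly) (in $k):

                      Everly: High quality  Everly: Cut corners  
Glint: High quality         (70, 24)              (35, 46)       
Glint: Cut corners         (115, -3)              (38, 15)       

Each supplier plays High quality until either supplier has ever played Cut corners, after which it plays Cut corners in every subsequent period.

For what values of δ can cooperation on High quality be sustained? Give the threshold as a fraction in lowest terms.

22/31

For Glint: deviation gain 115−70 = 45, per-period punishment loss 70−38 = 32. IC gives δ ≥ 45/77.
For Everly: gain 22, loss 9 per period, so δ ≥ 22/31.
The tighter constraint is Everly's, so cooperation needs δ ≥ 22/31.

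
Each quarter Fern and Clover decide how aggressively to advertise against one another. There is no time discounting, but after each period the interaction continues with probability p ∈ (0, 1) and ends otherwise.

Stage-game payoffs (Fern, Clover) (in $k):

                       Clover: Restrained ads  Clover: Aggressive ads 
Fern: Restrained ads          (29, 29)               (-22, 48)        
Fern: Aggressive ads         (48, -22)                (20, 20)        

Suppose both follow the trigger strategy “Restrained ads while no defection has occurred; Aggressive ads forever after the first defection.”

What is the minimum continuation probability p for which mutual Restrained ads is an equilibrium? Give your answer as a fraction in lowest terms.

19/28

Expected cooperation value is 29 + p·29 + p²·29 + … = 29/(1−p); deviation gives 48 + p·20/(1−p).
29 ≥ 48(1−p) + 20p ⇒ 28p ≥ 19 ⇒ p ≥ 19/28.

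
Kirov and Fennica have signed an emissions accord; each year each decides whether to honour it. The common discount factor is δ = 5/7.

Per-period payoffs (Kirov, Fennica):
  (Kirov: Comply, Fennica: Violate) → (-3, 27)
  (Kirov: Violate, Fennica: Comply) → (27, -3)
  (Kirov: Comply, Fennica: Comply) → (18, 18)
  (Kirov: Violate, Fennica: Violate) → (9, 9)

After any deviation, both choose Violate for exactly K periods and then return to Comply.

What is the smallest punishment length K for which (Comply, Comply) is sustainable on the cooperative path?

2

IC: δ(1−δ^K)/(1−δ) ≥ (27−18)/(18−9) = 1.
With δ = 5/7: need 1 − δ^K ≥ 1·(1−5/7)/(5/7), i.e. δ^K ≤ 0.6000.
Since (5/7)^1 = 0.7143 and (5/7)^2 = 0.5102, the smallest such K is 2.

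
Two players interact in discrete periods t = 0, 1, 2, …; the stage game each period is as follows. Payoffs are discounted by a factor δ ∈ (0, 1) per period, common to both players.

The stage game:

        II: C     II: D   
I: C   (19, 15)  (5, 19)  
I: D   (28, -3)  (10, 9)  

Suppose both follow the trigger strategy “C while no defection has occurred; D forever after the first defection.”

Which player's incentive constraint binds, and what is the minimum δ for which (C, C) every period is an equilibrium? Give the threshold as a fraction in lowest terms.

I; δ ≥ 1/2

I's threshold: (28−19)/(28−10) = 1/2.
II's threshold: (19−15)/(19−9) = 2/5.
1/2 > 2/5, so I binds and δ* = 1/2.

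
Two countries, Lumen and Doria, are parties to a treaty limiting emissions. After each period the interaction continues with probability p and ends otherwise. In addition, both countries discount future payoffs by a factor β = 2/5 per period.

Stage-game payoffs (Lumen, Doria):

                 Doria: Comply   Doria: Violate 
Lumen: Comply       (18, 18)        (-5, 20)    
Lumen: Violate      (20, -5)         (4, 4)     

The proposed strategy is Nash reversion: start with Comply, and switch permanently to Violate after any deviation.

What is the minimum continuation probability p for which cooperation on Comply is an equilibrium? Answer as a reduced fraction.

Expected continuation weight on next period's payoff is β·p = 2/5·p, which plays the role of the discount factor.
Cooperation requires 2/5·p ≥ (20−18)/(20−4) = 1/8, hence p ≥ 5/16.

5/16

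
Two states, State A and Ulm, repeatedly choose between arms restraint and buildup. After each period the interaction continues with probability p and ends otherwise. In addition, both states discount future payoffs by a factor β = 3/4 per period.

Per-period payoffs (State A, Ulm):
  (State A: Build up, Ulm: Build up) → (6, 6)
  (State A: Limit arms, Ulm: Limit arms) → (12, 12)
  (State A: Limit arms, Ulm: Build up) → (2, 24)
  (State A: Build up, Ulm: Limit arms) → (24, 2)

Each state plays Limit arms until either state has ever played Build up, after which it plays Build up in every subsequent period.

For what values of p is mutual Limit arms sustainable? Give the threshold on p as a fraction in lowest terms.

Expected continuation weight on next period's payoff is β·p = 3/4·p, which plays the role of the discount factor.
Cooperation requires 3/4·p ≥ (24−12)/(24−6) = 2/3, hence p ≥ 8/9.

8/9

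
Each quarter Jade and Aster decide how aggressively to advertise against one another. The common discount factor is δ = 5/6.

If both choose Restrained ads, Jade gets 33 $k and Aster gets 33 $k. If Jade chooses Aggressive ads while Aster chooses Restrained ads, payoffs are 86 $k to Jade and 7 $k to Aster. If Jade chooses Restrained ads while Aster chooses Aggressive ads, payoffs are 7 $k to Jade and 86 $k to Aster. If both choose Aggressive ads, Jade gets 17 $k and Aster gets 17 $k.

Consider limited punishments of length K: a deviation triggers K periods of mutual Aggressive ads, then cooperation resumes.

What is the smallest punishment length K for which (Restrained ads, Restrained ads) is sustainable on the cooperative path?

Need Σ_{k=1}^{K} δ^k ≥ (86−33)/(33−17) = 3.3125 at δ = 5/6.
At K = 5 the sum is 2.9906 < 3.3125; at K = 6 it is 3.3255 ≥ 3.3125.
So the minimum punishment length is K = 6.

6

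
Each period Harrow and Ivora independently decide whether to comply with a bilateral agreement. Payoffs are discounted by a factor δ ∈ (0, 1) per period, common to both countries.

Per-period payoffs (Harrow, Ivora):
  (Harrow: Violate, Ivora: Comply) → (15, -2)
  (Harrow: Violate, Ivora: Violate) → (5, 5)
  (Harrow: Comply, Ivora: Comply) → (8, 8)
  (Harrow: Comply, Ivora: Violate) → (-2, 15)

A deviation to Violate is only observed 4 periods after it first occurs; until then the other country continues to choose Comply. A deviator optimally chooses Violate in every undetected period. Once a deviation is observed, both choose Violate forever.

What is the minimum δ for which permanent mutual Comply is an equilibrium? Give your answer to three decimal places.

0.915

The best deviation is to choose Violate for all 4 undetected periods, earning 15 each, then 5 forever once detected.
Deviation value: 15(1−δ^4)/(1−δ) + 5δ^4/(1−δ); cooperation value: 8/(1−δ).
IC: 8 ≥ 15(1−δ^4) + 5δ^4 = 15 − 10δ^4.
So δ^4 ≥ 7/10, giving δ ≥ (7/10)^(1/4) ≈ 0.915.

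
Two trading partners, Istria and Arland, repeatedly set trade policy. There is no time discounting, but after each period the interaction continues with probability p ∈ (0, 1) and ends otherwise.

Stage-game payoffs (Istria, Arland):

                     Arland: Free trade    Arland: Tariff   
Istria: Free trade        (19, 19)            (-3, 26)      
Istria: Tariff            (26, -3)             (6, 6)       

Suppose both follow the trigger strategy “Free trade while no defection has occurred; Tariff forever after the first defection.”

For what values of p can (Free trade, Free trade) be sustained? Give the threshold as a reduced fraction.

7/20

With no time discounting, the continuation probability p plays the role of the discount factor.
Grim-trigger IC: 19/(1−p) ≥ 26 + 6p/(1−p) ⇒ p ≥ (26−19)/(26−6) = 7/20.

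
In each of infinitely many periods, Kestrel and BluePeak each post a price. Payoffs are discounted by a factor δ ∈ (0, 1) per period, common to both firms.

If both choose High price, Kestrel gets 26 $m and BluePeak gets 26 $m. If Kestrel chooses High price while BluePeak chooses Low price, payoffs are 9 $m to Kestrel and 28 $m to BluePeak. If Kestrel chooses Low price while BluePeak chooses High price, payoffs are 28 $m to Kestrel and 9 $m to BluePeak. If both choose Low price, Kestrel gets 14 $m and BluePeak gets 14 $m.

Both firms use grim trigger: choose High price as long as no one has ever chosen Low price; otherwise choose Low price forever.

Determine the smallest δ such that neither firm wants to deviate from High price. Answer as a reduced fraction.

1/7

One-period gain from deviating is 28 − 26 = 2. The loss is 26 − 14 = 12 in every subsequent period, with present value 12·δ/(1−δ).
Deviation is unprofitable when 12·δ/(1−δ) ≥ 2, i.e. δ/(1−δ) ≥ 1/6.
Equivalently δ ≥ 2/(2+12) = 1/7.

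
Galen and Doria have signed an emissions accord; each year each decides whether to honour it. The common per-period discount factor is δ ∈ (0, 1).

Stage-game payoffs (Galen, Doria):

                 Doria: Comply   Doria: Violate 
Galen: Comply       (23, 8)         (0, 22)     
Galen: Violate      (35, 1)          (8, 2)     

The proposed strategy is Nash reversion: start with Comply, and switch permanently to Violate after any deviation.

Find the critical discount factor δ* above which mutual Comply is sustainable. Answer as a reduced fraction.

7/10

Galen's threshold: (35−23)/(35−8) = 4/9.
Doria's threshold: (22−8)/(22−2) = 7/10.
4/9 < 7/10, so Doria binds and δ* = 7/10.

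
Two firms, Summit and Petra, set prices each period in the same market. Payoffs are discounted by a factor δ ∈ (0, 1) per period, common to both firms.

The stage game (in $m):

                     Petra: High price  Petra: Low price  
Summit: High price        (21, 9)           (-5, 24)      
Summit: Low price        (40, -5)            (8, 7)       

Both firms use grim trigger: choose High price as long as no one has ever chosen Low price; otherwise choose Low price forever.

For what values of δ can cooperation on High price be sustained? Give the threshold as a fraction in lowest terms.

Summit's threshold: (40−21)/(40−8) = 19/32.
Petra's threshold: (24−9)/(24−7) = 15/17.
19/32 < 15/17, so Petra binds and δ* = 15/17.

15/17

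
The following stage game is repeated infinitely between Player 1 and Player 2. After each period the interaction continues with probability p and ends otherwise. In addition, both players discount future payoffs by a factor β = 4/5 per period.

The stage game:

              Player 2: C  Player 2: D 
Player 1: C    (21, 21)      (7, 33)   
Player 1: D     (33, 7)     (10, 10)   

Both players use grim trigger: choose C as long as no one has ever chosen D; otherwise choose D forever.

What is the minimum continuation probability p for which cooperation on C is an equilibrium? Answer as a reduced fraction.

Expected continuation weight on next period's payoff is β·p = 4/5·p, which plays the role of the discount factor.
Cooperation requires 4/5·p ≥ (33−21)/(33−10) = 12/23, hence p ≥ 15/23.

15/23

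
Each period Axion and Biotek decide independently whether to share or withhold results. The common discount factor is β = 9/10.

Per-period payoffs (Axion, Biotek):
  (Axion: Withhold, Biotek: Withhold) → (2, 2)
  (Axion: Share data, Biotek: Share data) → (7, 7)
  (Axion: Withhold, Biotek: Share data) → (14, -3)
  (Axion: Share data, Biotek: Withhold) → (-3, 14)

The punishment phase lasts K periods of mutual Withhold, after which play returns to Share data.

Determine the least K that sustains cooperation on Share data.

No profitable deviation requires (7−2)(β+…+β^K) ≥ 14−7, i.e. β+…+β^K ≥ 7/5 ≈ 1.4000.
With β = 9/10, the partial sums are K=1: 0.9000, K=2: 1.7100.
K = 2 is the first length at which the sum reaches 1.4000.

2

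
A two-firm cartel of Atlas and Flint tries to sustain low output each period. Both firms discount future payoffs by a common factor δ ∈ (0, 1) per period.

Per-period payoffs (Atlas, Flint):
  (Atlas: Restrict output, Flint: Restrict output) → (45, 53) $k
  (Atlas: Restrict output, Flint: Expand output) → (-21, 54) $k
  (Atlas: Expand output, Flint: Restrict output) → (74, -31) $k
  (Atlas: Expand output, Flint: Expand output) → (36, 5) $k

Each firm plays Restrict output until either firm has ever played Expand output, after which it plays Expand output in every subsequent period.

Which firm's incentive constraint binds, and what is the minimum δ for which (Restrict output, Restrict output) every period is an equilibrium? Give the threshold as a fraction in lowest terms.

Atlas; δ ≥ 29/38

Atlas's threshold: (74−45)/(74−36) = 29/38.
Flint's threshold: (54−53)/(54−5) = 1/49.
29/38 > 1/49, so Atlas binds and δ* = 29/38.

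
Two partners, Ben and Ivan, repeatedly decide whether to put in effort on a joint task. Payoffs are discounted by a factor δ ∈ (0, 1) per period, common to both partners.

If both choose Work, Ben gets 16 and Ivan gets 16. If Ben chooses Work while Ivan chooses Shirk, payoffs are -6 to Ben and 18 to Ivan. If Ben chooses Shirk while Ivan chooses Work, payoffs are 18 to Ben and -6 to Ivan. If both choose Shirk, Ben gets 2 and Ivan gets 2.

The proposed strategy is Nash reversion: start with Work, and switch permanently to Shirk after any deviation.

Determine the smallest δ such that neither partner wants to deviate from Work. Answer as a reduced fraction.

1/8

16/(1−δ) ≥ 18 + 2δ/(1−δ)
16 ≥ 18 − 16δ
δ ≥ 2/16 = 1/8.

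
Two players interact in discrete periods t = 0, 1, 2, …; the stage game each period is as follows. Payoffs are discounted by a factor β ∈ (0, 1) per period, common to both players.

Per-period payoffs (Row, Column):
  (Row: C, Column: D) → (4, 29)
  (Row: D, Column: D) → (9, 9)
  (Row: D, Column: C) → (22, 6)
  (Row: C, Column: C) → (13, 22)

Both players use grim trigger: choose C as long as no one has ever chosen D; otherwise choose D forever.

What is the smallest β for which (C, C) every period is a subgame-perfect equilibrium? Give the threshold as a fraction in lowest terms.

For Row: deviation gain 22−13 = 9, per-period punishment loss 13−9 = 4. IC gives β ≥ 9/13.
For Column: gain 7, loss 13 per period, so β ≥ 7/20.
The tighter constraint is Row's, so cooperation needs β ≥ 9/13.

9/13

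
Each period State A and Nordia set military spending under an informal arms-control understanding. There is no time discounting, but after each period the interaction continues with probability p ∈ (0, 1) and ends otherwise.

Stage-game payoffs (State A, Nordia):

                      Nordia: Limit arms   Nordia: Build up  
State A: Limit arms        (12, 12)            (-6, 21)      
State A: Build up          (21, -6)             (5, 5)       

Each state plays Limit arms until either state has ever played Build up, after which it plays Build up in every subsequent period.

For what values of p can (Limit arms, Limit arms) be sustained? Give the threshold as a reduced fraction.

9/16

With no time discounting, the continuation probability p plays the role of the discount factor.
Grim-trigger IC: 12/(1−p) ≥ 21 + 5p/(1−p) ⇒ p ≥ (21−12)/(21−5) = 9/16.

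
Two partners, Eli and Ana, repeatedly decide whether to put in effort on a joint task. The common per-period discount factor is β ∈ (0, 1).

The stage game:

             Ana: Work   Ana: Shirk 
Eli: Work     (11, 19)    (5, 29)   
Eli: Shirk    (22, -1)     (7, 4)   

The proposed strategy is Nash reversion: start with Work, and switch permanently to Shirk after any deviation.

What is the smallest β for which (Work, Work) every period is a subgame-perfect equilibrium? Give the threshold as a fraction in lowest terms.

11/15

Eli's threshold: (22−11)/(22−7) = 11/15.
Ana's threshold: (29−19)/(29−4) = 2/5.
11/15 > 2/5, so Eli binds and β* = 11/15.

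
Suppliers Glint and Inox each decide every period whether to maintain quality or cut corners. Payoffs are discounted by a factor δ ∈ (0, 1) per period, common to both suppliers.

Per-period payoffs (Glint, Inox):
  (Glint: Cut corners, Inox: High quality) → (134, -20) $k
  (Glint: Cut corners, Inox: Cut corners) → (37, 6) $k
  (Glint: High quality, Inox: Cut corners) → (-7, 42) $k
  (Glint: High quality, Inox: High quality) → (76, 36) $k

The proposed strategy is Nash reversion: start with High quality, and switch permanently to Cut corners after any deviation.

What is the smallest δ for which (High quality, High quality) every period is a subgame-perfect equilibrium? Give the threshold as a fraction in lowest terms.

58/97

Glint: cooperation gives 76 each period; deviation gives 134 once then 37 forever.
  76/(1−δ) ≥ 134 + 37δ/(1−δ) ⇒ δ ≥ 58/97.
Inox: cooperation gives 36 each period; deviation gives 42 once then 6 forever.
  δ ≥ 6/36 = 1/6.
Both must hold, so the binding constraint is Glint's: δ ≥ 58/97.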